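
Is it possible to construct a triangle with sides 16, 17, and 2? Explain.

Sort the sides: 2, 16, 17.
It suffices to check that the sum of the two smallest exceeds the largest:
2 + 16 = 18 > 17. ✓
Yes, a valid triangle can be formed.

Yes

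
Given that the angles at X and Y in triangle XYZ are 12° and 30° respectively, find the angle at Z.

angle Z = 180 - 12 - 30 = 138 degrees.

138 degrees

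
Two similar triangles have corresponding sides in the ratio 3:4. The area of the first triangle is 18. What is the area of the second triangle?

Area ratio = (3/4)^2 = 9/16. Area of the second triangle = 18 * 16/9 = 32.

32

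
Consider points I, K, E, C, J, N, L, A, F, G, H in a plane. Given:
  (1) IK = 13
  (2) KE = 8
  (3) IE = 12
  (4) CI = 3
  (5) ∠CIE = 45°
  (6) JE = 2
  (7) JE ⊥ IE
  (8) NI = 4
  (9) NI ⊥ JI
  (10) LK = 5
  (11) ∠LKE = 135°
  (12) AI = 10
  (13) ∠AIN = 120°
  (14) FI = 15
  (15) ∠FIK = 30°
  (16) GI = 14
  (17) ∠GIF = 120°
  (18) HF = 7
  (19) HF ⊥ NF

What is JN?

Step 1: By the law of cosines on triangle JEI: JI² = 2² + 12² − 2·2·12·cos(90°) = 148, so JI = 2·√37.
Step 2: By the law of cosines on triangle JIN: JN² = (2·√37)² + 4² − 2·2·√37·4·cos(90°) = 164, so JN = 2·√41.

Therefore, the length of JN = 2·√41.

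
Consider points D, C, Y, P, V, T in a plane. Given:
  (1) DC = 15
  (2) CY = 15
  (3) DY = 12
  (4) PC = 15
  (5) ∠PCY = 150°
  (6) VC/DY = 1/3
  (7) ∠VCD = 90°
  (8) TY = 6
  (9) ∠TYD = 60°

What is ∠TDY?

Step 1: By the law of cosines on triangle DYT: DT² = 12² + 6² − 2·12·6·cos(60°) = 108, so DT = 6·√3.
Step 2: By the inverse law of cosines on triangle TDY: cos(∠TDY) = ((6·√3)² + 12² − 6²) / (2·6·√3·12) = 216/249.42 = 0.866, so ∠TDY = 30°.

Therefore, the measure of angle ∠TDY = 30°.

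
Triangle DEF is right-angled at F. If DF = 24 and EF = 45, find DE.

DE = sqrt(24^2 + 45^2) = sqrt(2601) = 51

51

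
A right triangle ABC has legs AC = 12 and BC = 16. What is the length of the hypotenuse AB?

In a right triangle, the square of the hypotenuse equals the sum of the squares of the two legs.
The legs are 12 and 16, so the hypotenuse = sqrt(144 + 256) = sqrt(400) = 20.

20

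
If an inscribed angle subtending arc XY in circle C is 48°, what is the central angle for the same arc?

By the inscribed angle theorem, the central angle is twice the inscribed angle.
Central angle = 2 × 48° = 96°

96°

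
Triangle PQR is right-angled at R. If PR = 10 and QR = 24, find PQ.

In a right triangle, the square of the hypotenuse equals the sum of the squares of the two legs.
The legs are 10 and 24, so the hypotenuse = sqrt(100 + 576) = sqrt(676) = 26.

26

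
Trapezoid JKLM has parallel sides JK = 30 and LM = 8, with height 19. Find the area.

Area = (30 + 8) * 19 / 2 = 722 / 2 = 361

361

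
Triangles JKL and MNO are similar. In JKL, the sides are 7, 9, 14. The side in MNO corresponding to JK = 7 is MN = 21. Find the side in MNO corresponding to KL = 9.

k = 21/7 = 3. NO = 3 * 9 = 27.

27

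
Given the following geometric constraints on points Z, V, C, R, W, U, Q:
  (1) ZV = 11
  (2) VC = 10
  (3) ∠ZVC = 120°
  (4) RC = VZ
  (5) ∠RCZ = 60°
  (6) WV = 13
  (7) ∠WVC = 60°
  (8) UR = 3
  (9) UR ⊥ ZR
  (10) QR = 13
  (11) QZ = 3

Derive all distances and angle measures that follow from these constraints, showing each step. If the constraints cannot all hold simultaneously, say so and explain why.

The constraints are consistent.

From the given relations:
  RC = VZ = 11

Step 1: From ZV = 11, VC = 10, and ∠ZVC = 120°, by the law of cosines:
  ZC² = ZV² + VC² - 2·ZV·VC·cos(120°) = 121 + 100 + 110 = 331
  ZC ≈ 18.19

Step 2: From CV = 10, VW = 13, and ∠CVW = 60°, by the law of cosines:
  CW² = CV² + VW² - 2·CV·VW·cos(60°) = 100 + 169 - 130 = 139
  CW = √139

Step 3: From ZC = 18.19, CR = 11, and ∠ZCR = 60°, by the law of cosines:
  ZR² = ZC² + CR² - 2·ZC·CR·cos(60°) = 331 + 121 - 200.1 = 251.9
  ZR ≈ 15.87

Step 4: From ZC = 18.19, ZV = 11, CV = 10, by the inverse law of cosines:
  cos(∠CZV) = (ZC² + ZV² - CV²) / (2·ZC·ZV)
  ∠CZV = 28.43°

Step 5: From CV = 10, CW = √139, VW = 13, by the inverse law of cosines:
  cos(∠VCW) = (CV² + CW² - VW²) / (2·CV·CW)
  ∠VCW = 72.73°

Step 6: From CV = 10, CZ = 18.19, VZ = 11, by the inverse law of cosines:
  cos(∠VCZ) = (CV² + CZ² - VZ²) / (2·CV·CZ)
  ∠VCZ = 31.57°

Step 7: From WC = √139, WV = 13, CV = 10, by the inverse law of cosines:
  cos(∠CWV) = (WC² + WV² - CV²) / (2·WC·WV)
  ∠CWV = 47.27°

Step 8: From ZR = 15.87, RU = 3, and ∠ZRU = 90°, by the law of cosines:
  ZU² = ZR² + RU² - 2·ZR·RU·cos(90°) = 251.9 + 9 - 0 = 260.9
  ZU ≈ 16.15

Step 9: From ZC = 18.19, ZR = 15.87, CR = 11, by the inverse law of cosines:
  cos(∠CZR) = (ZC² + ZR² - CR²) / (2·ZC·ZR)
  ∠CZR = 36.89°

Step 10: From ZQ = 3, ZR = 15.87, QR = 13, by the inverse law of cosines:
  cos(∠QZR) = (ZQ² + ZR² - QR²) / (2·ZQ·ZR)
  ∠QZR = 15.24°

Step 11: From RC = 11, RZ = 15.87, CZ = 18.19, by the inverse law of cosines:
  cos(∠CRZ) = (RC² + RZ² - CZ²) / (2·RC·RZ)
  ∠CRZ = 83.11°

Step 12: From RQ = 13, RZ = 15.87, QZ = 3, by the inverse law of cosines:
  cos(∠QRZ) = (RQ² + RZ² - QZ²) / (2·RQ·RZ)
  ∠QRZ = 3.48°

Step 13: From QR = 13, QZ = 3, RZ = 15.87, by the inverse law of cosines:
  cos(∠RQZ) = (QR² + QZ² - RZ²) / (2·QR·QZ)
  ∠RQZ = 161.28°

Step 14: From ZR = 15.87, ZU = 16.15, RU = 3, by the inverse law of cosines:
  cos(∠RZU) = (ZR² + ZU² - RU²) / (2·ZR·ZU)
  ∠RZU = 10.7°

Step 15: From UR = 3, UZ = 16.15, RZ = 15.87, by the inverse law of cosines:
  cos(∠RUZ) = (UR² + UZ² - RZ²) / (2·UR·UZ)
  ∠RUZ = 79.3°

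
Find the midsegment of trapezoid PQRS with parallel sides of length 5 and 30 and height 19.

The midsegment (median) of a trapezoid connects the midpoints of the non-parallel sides.
Its length is the average of the two bases: (5 + 30) / 2 = 35/2.

35/2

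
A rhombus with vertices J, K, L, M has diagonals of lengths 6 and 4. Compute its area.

Area = (6 * 4) / 2 = 24 / 2 = 12

12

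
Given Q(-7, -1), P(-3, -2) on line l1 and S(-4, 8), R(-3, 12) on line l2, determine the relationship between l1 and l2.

Slope of line 1: m1 = (-2 - -1)/(-3 - -7) = -1/4 = -1/4
Slope of line 2: m2 = (12 - 8)/(-3 - -4) = 4/1 = 4
m1 * m2 = (-1/4) * (4) = -1 = -1, so the lines are perpendicular.

Perpendicular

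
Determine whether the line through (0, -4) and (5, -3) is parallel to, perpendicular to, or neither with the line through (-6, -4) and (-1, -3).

Slope of line 1: m1 = (-3 - -4)/(5 - 0) = 1/5 = 1/5
Slope of line 2: m2 = (-3 - -4)/(-1 - -6) = 1/5 = 1/5
Since m1 = m2 = 1/5, the lines are parallel.

Parallel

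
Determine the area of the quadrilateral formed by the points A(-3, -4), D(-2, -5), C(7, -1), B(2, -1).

Using the Shoelace formula for a quadrilateral (vertices in order):
Area = (1/2)|sum of (x_i * y_(i+1) - x_(i+1) * y_i)|
Terms: (-3*-5 - -2*-4) = 7, (-2*-1 - 7*-5) = 37, (7*-1 - 2*-1) = -5, (2*-4 - -3*-1) = -11
Sum = 28
Area = (1/2)(28) = 14

14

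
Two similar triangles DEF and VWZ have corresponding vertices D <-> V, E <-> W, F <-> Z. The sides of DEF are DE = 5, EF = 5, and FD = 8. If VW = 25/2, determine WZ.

Similar triangles have proportional sides. Setting up the proportion:
VW / DE = WZ / EF
25/2 / 5 = WZ / 5
WZ = 5 * 25/2 / 5 = 25/2.

25/2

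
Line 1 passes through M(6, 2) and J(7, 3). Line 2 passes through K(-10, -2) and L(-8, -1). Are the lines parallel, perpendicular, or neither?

Slope of line 1: m1 = (3 - 2)/(7 - 6) = 1/1 = 1
Slope of line 2: m2 = (-1 - -2)/(-8 - -10) = 1/2 = 1/2
m1 != m2 (1 != 1/2), so not parallel.
m1 * m2 = (1) * (1/2) = 1/2 != -1, so not perpendicular.
The lines are neither parallel nor perpendicular.

Neither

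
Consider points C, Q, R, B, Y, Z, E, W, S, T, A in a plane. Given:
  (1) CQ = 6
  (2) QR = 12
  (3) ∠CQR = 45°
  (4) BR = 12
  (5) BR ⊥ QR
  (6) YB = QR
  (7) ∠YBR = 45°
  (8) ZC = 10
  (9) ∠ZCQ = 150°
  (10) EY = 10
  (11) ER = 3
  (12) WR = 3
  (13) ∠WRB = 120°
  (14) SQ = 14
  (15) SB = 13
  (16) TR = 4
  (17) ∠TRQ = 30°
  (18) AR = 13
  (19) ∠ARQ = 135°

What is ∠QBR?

Step 1: By the law of cosines on triangle BRQ: BQ² = 12² + 12² − 2·12·12·cos(90°) = 288, so BQ = 12·√2.
Step 2: By the inverse law of cosines on triangle QBR: cos(∠QBR) = ((12·√2)² + 12² − 12²) / (2·12·√2·12) = 288/407.29 = 0.7071, so ∠QBR = 45°.

Therefore, the measure of angle ∠QBR = 45°.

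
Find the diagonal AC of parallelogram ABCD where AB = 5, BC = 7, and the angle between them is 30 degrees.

The diagonal of a parallelogram can be found by treating two adjacent sides and the diagonal as a triangle.
Applying the law of cosines with sides 5, 7 and included angle 30°:
d^2 = 25 + 49 - 70*cos(30°) = 74 - 35*sqrt(3)
d = sqrt(74 - 35*sqrt(3))

sqrt(74 - 35*sqrt(3))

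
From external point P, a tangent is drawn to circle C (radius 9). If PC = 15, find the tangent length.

Let T be the point of tangency. Then CT ⊥ PT (radius ⊥ tangent).
In right triangle CTP: CP² = CT² + PT²
15² = 9² + PT²
PT² = 144, PT = 12

12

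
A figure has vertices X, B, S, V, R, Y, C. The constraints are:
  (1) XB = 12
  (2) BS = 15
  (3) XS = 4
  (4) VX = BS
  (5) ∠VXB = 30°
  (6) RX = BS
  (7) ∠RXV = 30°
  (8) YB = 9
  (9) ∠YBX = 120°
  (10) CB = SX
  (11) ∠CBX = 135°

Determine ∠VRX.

From the given relations: RX = BS = 15; VX = BS = 15.
Step 1: By the law of cosines on triangle RXV: RV² = 15² + 15² − 2·15·15·cos(30°) = 60.29, so RV ≈ 7.76.
Step 2: By the inverse law of cosines on triangle VRX: cos(∠VRX) = (7.76² + 15² − 15²) / (2·7.76·15) = 60.29/232.94 = 0.2588, so ∠VRX = 75°.

Therefore, the measure of angle ∠VRX = 75°.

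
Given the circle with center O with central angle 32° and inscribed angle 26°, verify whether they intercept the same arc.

By the inscribed angle theorem, the inscribed angle for a central angle of 32° should be 32° / 2 = 16°.
The given inscribed angle is 26°, which does not equal 16°.
Therefore, no, they do not correspond to the same arc.

No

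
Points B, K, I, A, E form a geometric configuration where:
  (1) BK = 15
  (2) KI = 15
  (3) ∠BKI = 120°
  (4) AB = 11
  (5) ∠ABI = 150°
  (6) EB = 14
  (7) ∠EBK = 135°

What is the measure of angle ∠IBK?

Step 1: By the law of cosines on triangle BKI: BI² = 15² + 15² − 2·15·15·cos(120°) = 675, so BI = 15·√3.
Step 2: By the inverse law of cosines on triangle IBK: cos(∠IBK) = ((15·√3)² + 15² − 15²) / (2·15·√3·15) = 675/779.42 = 0.866, so ∠IBK = 30°.

Therefore, the measure of angle ∠IBK = 30°.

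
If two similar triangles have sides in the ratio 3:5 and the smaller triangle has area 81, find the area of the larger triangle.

For similar figures, the area ratio equals the square of the side ratio.
Side ratio (the smaller triangle to the larger triangle) = 3:5, so area ratio = 3^2:5^2 = 9:25.
If the area of the smaller triangle is 81, then the area of the larger triangle = 81 * (25/9) = 225.

225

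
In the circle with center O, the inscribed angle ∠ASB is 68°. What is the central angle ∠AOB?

The inscribed angle theorem states that a central angle is always twice any inscribed angle that subtends the same arc.
Since the inscribed angle is 68°, the central angle = 2 × 68° = 136°.

136°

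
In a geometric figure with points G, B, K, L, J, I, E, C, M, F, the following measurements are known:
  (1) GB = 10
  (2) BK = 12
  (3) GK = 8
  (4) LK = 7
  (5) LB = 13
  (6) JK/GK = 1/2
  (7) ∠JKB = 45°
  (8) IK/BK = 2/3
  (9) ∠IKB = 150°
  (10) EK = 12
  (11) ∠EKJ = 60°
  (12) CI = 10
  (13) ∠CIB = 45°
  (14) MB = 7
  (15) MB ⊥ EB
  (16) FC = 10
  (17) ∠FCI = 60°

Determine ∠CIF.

Step 1: By the law of cosines on triangle ICF: IF² = 10² + 10² − 2·10·10·cos(60°) = 100, so IF = 10.
Step 2: By the inverse law of cosines on triangle CIF: cos(∠CIF) = (10² + 10² − 10²) / (2·10·10) = 100/200 = 0.5, so ∠CIF = 60°.

Therefore, the measure of angle ∠CIF = 60°.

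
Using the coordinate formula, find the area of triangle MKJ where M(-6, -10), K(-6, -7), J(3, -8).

Shoelace: Area = (1/2)|-6(-7--8) + -6(-8--10) + 3(-10--7)| = (1/2)(27) = 27/2

27/2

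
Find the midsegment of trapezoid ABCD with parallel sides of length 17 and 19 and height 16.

midsegment = (17 + 19) / 2 = 36 / 2 = 18

18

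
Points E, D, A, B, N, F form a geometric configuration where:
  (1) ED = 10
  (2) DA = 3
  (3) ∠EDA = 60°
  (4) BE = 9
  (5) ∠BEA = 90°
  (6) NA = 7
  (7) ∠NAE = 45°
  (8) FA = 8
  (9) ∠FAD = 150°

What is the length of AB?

Step 1: By the law of cosines on triangle EDA: EA² = 10² + 3² − 2·10·3·cos(60°) = 79, so EA = √79.
Step 2: By the law of cosines on triangle AEB: AB² = √79² + 9² − 2·√79·9·cos(90°) = 160, so AB = 4·√10.

Therefore, the length of AB = 4·√10.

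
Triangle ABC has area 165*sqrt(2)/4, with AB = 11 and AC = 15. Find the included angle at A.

From the SAS area formula Area = (1/2)ab sin(C), rearranging gives sin(C) = 2*Area/(ab).
sin(C) = 2 * 165*sqrt(2)/4 / (165) = sqrt(2)/2.
Therefore C = arcsin(sqrt(2)/2) = 45°.
Since sin(180° - C) = sin(C), the obtuse angle 135° gives the same area, so C = 45° or C = 135°.

45° or 135°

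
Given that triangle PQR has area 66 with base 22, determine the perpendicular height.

Rearranging the area formula Area = (1/2) * base * height:
height = 2 * Area / base = 2 * 66 / 22 = 6.

6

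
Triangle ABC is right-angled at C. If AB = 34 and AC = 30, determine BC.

BC = sqrt(34^2 - 30^2) = sqrt(256) = 16

16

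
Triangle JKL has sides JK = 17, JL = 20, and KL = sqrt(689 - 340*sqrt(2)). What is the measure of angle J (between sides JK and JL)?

cos(J) = (17² + 20² - (sqrt(689 - 340*sqrt(2)))²) / (2 × 17 × 20) = sqrt(2)/2, so J = arccos(sqrt(2)/2) = 45°.

45°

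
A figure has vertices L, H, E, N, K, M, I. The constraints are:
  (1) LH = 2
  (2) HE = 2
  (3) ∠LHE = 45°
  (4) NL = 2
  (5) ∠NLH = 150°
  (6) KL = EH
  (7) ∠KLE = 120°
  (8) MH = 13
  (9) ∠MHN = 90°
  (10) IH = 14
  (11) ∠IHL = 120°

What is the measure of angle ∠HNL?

Step 1: By the law of cosines on triangle NLH: NH² = 2² + 2² − 2·2·2·cos(150°) = 14.93, so NH ≈ 3.86.
Step 2: By the inverse law of cosines on triangle HNL: cos(∠HNL) = (3.86² + 2² − 2²) / (2·3.86·2) = 14.93/15.45 = 0.9659, so ∠HNL = 15°.

Therefore, the measure of angle ∠HNL = 15°.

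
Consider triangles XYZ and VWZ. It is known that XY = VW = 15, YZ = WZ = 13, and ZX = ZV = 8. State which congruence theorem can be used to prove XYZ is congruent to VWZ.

The given information provides:
XY = VW = 15, YZ = WZ = 13, and ZX = ZV = 8
This matches the SSS congruence theorem.
All three pairs of corresponding sides are equal (Side-Side-Side).

SSS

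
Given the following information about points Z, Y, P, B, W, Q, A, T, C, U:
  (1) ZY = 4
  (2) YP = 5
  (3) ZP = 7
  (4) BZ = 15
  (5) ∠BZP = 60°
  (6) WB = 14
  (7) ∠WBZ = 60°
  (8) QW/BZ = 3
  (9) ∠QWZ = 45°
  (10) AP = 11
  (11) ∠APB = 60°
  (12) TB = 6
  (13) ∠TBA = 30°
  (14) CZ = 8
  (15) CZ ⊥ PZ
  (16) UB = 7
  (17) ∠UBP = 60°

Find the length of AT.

Step 1: By the law of cosines on triangle BZP: BP² = 15² + 7² − 2·15·7·cos(60°) = 169, so BP = 13.
Step 2: By the law of cosines on triangle BPA: BA² = 13² + 11² − 2·13·11·cos(60°) = 147, so BA = 7·√3.
Step 3: By the law of cosines on triangle ABT: AT² = (7·√3)² + 6² − 2·7·√3·6·cos(30°) = 57, so AT = √57.

Therefore, the length of AT = √57.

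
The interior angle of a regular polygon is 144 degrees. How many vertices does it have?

Exterior angle = 180 - 144 = 36. n = 360 / 36 = 10.

10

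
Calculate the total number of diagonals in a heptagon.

Each of the 7 vertices connects to 4 non-adjacent vertices via diagonals.
Total connections = 7 × 4 = 28, but each diagonal is counted twice.
Number of diagonals = 28 / 2 = 14.

14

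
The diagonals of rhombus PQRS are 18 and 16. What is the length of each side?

Half-diagonals are 9 and 8. side = sqrt(9^2 + 8^2) = sqrt(145)

sqrt(145)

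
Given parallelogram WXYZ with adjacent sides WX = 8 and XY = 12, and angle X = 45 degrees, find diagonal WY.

Law of cosines: d^2 = 8^2 + 12^2 - 2(8)(12)cos(45°) = 208 - 96*sqrt(2), so d = 4*sqrt(13 - 6*sqrt(2)).

4*sqrt(13 - 6*sqrt(2))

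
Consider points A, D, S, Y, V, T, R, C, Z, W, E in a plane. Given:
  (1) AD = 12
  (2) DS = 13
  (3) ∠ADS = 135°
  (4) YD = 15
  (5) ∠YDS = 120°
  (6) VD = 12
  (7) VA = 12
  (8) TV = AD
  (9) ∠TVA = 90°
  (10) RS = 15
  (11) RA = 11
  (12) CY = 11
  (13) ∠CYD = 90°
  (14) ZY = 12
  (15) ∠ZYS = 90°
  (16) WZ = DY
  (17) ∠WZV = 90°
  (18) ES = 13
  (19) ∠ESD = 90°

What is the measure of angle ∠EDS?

Step 1: By the law of cosines on triangle DSE: DE² = 13² + 13² − 2·13·13·cos(90°) = 338, so DE = 13·√2.
Step 2: By the inverse law of cosines on triangle EDS: cos(∠EDS) = ((13·√2)² + 13² − 13²) / (2·13·√2·13) = 338/478 = 0.7071, so ∠EDS = 45°.

Therefore, the measure of angle ∠EDS = 45°.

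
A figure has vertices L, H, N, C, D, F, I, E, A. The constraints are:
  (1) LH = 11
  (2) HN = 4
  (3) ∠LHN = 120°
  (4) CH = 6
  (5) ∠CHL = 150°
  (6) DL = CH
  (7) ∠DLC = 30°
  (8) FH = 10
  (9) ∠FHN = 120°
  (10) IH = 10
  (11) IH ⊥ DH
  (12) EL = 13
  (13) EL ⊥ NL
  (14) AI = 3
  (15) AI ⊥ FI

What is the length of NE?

Step 1: By the law of cosines on triangle LHN: LN² = 11² + 4² − 2·11·4·cos(120°) = 181, so LN = √181.
Step 2: By the law of cosines on triangle NLE: NE² = √181² + 13² − 2·√181·13·cos(90°) = 350, so NE = 5·√14.

Therefore, the length of NE = 5·√14.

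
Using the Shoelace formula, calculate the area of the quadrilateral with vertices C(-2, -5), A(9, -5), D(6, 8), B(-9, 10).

Using the Shoelace formula for a quadrilateral (vertices in order):
Area = (1/2)|sum of (x_i * y_(i+1) - x_(i+1) * y_i)|
Terms: (-2*-5 - 9*-5) = 55, (9*8 - 6*-5) = 102, (6*10 - -9*8) = 132, (-9*-5 - -2*10) = 65
Sum = 354
Area = (1/2)(354) = 177

177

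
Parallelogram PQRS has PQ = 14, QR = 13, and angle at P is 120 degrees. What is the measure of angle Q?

In a parallelogram, consecutive angles are supplementary (sum to 180°).
angle Q = 180 - angle P
angle Q = 180 - 120
angle Q = 60 degrees

60 degrees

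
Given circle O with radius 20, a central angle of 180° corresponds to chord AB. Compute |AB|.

Drop a perpendicular from the center to the chord, bisecting both the chord and the central angle.
Each half-chord = r sin(θ/2) = 20 sin(90°).
The full chord = 2 × 20 × sin(90°) = 40.

40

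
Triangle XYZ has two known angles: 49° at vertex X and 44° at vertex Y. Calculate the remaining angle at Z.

By the triangle angle sum property, the three interior angles of any triangle add up to 180°.
We know angle X = 49° and angle Y = 44°, so their sum is 93°.
Therefore angle Z = 180° - 93° = 87°.

87 degrees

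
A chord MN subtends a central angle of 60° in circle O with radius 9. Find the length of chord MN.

Chord length = 2r sin(θ/2)
= 2 × 9 × sin(60°/2)
= 2 × 9 × sin(30°)
= 9

9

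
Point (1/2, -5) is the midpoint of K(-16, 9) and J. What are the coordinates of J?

Using the midpoint formula: M = ((x1 + x2)/2, (y1 + y2)/2)
We know M = (1/2, -5) and K = (-16, 9)
For x: 1/2 = (-16 + x2)/2, so x2 = 2*1/2 - -16 = 17
For y: -5 = (9 + y2)/2, so y2 = 2*-5 - 9 = -19
J = (17, -19)

(17, -19)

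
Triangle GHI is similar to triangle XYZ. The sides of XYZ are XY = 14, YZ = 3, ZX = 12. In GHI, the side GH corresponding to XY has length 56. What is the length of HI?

Similar triangles have proportional sides. Setting up the proportion:
GH / XY = HI / YZ
56 / 14 = HI / 3
HI = 3 * 56 / 14 = 12.

12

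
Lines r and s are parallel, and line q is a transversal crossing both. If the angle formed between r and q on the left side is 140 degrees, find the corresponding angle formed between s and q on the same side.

When a transversal crosses parallel lines, angles in the same position at each intersection are called corresponding angles.
These are always equal, so the answer is 140 degrees.

140 degrees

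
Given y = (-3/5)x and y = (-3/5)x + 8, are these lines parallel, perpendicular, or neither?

Slope of line 1: m1 = -3/5
Slope of line 2: m2 = -3/5
Since m1 = m2 = -3/5, the lines are parallel.

Parallel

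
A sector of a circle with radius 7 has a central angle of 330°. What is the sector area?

Sector area = π(7²)(11/12) = 539*pi/12

539*pi/12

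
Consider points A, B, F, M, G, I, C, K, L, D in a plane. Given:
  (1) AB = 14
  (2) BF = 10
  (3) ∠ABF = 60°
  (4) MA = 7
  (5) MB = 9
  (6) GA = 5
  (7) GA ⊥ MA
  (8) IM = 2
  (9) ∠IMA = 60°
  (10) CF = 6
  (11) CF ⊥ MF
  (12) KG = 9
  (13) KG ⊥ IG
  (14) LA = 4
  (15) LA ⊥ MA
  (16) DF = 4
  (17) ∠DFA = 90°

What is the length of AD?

Step 1: By the law of cosines on triangle FBA: FA² = 10² + 14² − 2·10·14·cos(60°) = 156, so FA = 2·√39.
Step 2: By the law of cosines on triangle AFD: AD² = (2·√39)² + 4² − 2·2·√39·4·cos(90°) = 172, so AD = 2·√43.

Therefore, the length of AD = 2·√43.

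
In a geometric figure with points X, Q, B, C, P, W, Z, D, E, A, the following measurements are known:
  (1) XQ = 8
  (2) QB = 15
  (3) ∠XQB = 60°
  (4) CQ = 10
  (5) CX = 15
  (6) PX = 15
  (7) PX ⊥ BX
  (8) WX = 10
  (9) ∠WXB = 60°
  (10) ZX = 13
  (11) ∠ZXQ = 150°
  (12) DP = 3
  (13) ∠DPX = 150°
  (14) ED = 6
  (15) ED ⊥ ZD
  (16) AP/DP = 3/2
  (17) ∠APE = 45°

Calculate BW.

Step 1: By the law of cosines on triangle BQX: BX² = 15² + 8² − 2·15·8·cos(60°) = 169, so BX = 13.
Step 2: By the law of cosines on triangle BXW: BW² = 13² + 10² − 2·13·10·cos(60°) = 139, so BW = √139.

Therefore, the length of BW = √139.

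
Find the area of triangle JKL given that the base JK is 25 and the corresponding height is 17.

Area = (1/2) * base * height
Area = (1/2) * 25 * 17
Area = 425/2

425/2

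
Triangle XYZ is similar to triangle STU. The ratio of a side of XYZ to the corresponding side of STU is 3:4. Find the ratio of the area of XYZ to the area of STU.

The ratio of areas of similar triangles equals the square of the side ratio.
Side ratio = 3:4
Area ratio = (3/4)^2 = 9/16 = 9:16

9:16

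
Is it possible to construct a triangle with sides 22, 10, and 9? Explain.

Check the triangle inequality: 10 + 9 = 19 ≤ 22.
Since the sum of two sides does not exceed the third, no triangle can be formed.

No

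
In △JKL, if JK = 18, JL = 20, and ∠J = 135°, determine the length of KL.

When two sides and the included angle are known, the law of cosines gives the third side.
c^2 = a^2 + b^2 - 2ab cos(C) generalizes the Pythagorean theorem to non-right triangles.
Here: KL^2 = 324 + 400 - 720*(-sqrt(2)/2) = 360*sqrt(2) + 724
KL = 2*sqrt(90*sqrt(2) + 181)

2*sqrt(90*sqrt(2) + 181)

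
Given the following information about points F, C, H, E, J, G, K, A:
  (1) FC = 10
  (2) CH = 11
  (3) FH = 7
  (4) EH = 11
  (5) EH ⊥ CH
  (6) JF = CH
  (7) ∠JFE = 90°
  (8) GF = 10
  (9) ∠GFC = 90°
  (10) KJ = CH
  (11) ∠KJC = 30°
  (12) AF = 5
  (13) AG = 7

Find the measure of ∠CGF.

Step 1: By the law of cosines on triangle GFC: GC² = 10² + 10² − 2·10·10·cos(90°) = 200, so GC = 10·√2.
Step 2: By the inverse law of cosines on triangle CGF: cos(∠CGF) = ((10·√2)² + 10² − 10²) / (2·10·√2·10) = 200/282.84 = 0.7071, so ∠CGF = 45°.

Therefore, the measure of angle ∠CGF = 45°.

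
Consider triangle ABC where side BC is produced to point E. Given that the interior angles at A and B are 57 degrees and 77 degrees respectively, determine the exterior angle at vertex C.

By the exterior angle theorem, an exterior angle of a triangle equals the sum of the two remote interior angles.
Exterior angle = angle A + angle B
Exterior angle = 57 + 77 = 134 degrees

134 degrees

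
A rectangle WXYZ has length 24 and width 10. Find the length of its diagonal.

d = sqrt(24^2 + 10^2) = sqrt(676) = 26

26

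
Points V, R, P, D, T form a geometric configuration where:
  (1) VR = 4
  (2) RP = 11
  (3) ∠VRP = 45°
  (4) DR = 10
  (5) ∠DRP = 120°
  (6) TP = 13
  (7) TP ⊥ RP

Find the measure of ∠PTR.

Step 1: By the law of cosines on triangle TPR: TR² = 13² + 11² − 2·13·11·cos(90°) = 290, so TR ≈ 17.03.
Step 2: By the inverse law of cosines on triangle PTR: cos(∠PTR) = (13² + 17.03² − 11²) / (2·13·17.03) = 338/442.76 = 0.7634, so ∠PTR = 40.24°.

Therefore, the measure of angle ∠PTR = 40.24°.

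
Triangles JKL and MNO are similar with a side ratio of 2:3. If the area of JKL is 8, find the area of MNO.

Area ratio = (2/3)^2 = 4/9. Area of MNO = 8 * 9/4 = 18.

18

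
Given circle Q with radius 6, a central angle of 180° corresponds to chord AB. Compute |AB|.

Chord = 2(6) sin(90°) = 12

12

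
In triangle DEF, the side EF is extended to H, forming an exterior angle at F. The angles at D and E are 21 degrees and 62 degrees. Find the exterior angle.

Exterior angle = 21 + 62 = 83 degrees (exterior angle theorem).

83 degrees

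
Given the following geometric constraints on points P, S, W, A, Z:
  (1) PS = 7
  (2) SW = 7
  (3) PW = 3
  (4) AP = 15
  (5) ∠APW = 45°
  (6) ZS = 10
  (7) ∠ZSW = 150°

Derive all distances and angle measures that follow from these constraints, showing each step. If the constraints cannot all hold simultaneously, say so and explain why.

The constraints are consistent.

Step 1: From WP = 3, PA = 15, and ∠WPA = 45°, by the law of cosines:
  WA² = WP² + PA² - 2·WP·PA·cos(45°) = 9 + 225 - 63.64 = 170.4
  WA ≈ 13.05

Step 2: From WS = 7, SZ = 10, and ∠WSZ = 150°, by the law of cosines:
  WZ² = WS² + SZ² - 2·WS·SZ·cos(150°) = 49 + 100 + 121.2 = 270.2
  WZ ≈ 16.44

Step 3: From PS = 7, PW = 3, SW = 7, by the inverse law of cosines:
  cos(∠SPW) = (PS² + PW² - SW²) / (2·PS·PW)
  ∠SPW = 77.63°

Step 4: From SP = 7, SW = 7, PW = 3, by the inverse law of cosines:
  cos(∠PSW) = (SP² + SW² - PW²) / (2·SP·SW)
  ∠PSW = 24.75°

Step 5: From WP = 3, WS = 7, PS = 7, by the inverse law of cosines:
  cos(∠PWS) = (WP² + WS² - PS²) / (2·WP·WS)
  ∠PWS = 77.63°

Step 6: From WA = 13.05, WP = 3, AP = 15, by the inverse law of cosines:
  cos(∠AWP) = (WA² + WP² - AP²) / (2·WA·WP)
  ∠AWP = 125.65°

Step 7: From WS = 7, WZ = 16.44, SZ = 10, by the inverse law of cosines:
  cos(∠SWZ) = (WS² + WZ² - SZ²) / (2·WS·WZ)
  ∠SWZ = 17.71°

Step 8: From AP = 15, AW = 13.05, PW = 3, by the inverse law of cosines:
  cos(∠PAW) = (AP² + AW² - PW²) / (2·AP·AW)
  ∠PAW = 9.35°

Step 9: From ZS = 10, ZW = 16.44, SW = 7, by the inverse law of cosines:
  cos(∠SZW) = (ZS² + ZW² - SW²) / (2·ZS·ZW)
  ∠SZW = 12.29°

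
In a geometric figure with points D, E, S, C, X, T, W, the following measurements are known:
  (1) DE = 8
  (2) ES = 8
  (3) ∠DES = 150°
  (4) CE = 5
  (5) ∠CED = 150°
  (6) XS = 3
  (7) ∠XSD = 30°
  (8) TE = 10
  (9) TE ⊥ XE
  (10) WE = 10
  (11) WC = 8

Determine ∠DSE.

Step 1: By the law of cosines on triangle SED: SD² = 8² + 8² − 2·8·8·cos(150°) = 238.85, so SD ≈ 15.45.
Step 2: By the inverse law of cosines on triangle DSE: cos(∠DSE) = (15.45² + 8² − 8²) / (2·15.45·8) = 238.85/247.28 = 0.9659, so ∠DSE = 15°.

Therefore, the measure of angle ∠DSE = 15°.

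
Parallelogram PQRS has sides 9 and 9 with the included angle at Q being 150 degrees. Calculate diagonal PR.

The diagonal of a parallelogram can be found by treating two adjacent sides and the diagonal as a triangle.
Applying the law of cosines with sides 9, 9 and included angle 150°:
d^2 = 81 + 81 - 162*cos(150°) = 81*sqrt(3) + 162
d = 9*sqrt(sqrt(3) + 2)

9*sqrt(sqrt(3) + 2)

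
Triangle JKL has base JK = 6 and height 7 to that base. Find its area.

A triangle's area is half the area of a rectangle with the same base and height.
Area = (1/2) * 6 * 7 = 21.

21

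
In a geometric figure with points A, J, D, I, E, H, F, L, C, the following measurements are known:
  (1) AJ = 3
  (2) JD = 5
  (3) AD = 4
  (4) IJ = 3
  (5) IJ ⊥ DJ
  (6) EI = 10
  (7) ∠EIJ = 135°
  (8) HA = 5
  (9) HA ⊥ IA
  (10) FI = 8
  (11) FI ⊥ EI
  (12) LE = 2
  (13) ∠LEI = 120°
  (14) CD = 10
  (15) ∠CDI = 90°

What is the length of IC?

Step 1: By the law of cosines on triangle DJI: DI² = 5² + 3² − 2·5·3·cos(90°) = 34, so DI = √34.
Step 2: By the law of cosines on triangle IDC: IC² = √34² + 10² − 2·√34·10·cos(90°) = 134, so IC = √134.

Therefore, the length of IC = √134.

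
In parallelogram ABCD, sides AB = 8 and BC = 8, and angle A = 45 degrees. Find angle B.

Consecutive angles are supplementary: angle B = 180 - 45 = 135 degrees.

135 degrees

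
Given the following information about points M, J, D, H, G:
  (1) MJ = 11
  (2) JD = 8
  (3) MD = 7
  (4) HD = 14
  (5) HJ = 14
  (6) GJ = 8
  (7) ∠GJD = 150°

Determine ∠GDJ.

Step 1: By the law of cosines on triangle DJG: DG² = 8² + 8² − 2·8·8·cos(150°) = 238.85, so DG ≈ 15.45.
Step 2: By the inverse law of cosines on triangle GDJ: cos(∠GDJ) = (15.45² + 8² − 8²) / (2·15.45·8) = 238.85/247.28 = 0.9659, so ∠GDJ = 15°.

Therefore, the measure of angle ∠GDJ = 15°.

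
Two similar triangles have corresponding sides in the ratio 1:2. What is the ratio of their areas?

Area ratio = (side ratio)^2 = (1/2)^2 = 1:4.

1:4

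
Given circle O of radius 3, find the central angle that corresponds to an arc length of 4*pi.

The full circumference is 2πr = 6*pi.
The arc is 4*pi / 6*pi = 2/3 of the full circle.
So the central angle = 2/3 × 360° = 240°.

240°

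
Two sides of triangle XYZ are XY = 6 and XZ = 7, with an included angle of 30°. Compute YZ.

When two sides and the included angle are known, the law of cosines gives the third side.
c^2 = a^2 + b^2 - 2ab cos(C) generalizes the Pythagorean theorem to non-right triangles.
Here: YZ^2 = 36 + 49 - 84*(sqrt(3)/2) = 85 - 42*sqrt(3)
YZ = sqrt(85 - 42*sqrt(3))

sqrt(85 - 42*sqrt(3))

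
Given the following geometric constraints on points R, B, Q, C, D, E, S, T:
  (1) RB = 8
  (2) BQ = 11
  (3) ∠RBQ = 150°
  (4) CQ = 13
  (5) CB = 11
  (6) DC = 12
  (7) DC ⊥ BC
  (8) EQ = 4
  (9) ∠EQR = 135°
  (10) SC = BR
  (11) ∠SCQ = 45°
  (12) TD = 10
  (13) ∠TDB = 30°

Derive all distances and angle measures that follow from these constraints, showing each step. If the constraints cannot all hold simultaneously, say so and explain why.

The constraints are consistent.

From the given relations:
  SC = BR = 8

Step 1: From RB = 8, BQ = 11, and ∠RBQ = 150°, by the law of cosines:
  RQ² = RB² + BQ² - 2·RB·BQ·cos(150°) = 64 + 121 + 152.4 = 337.4
  RQ ≈ 18.37

Step 2: From BC = 11, CD = 12, and ∠BCD = 90°, by the law of cosines:
  BD² = BC² + CD² - 2·BC·CD·cos(90°) = 121 + 144 - 0 = 265
  BD ≈ 16.28

Step 3: From QC = 13, CS = 8, and ∠QCS = 45°, by the law of cosines:
  QS² = QC² + CS² - 2·QC·CS·cos(45°) = 169 + 64 - 147.1 = 85.92
  QS ≈ 9.27

Step 4: From BC = 11, BQ = 11, CQ = 13, by the inverse law of cosines:
  cos(∠CBQ) = (BC² + BQ² - CQ²) / (2·BC·BQ)
  ∠CBQ = 72.44°

Step 5: From QB = 11, QC = 13, BC = 11, by the inverse law of cosines:
  cos(∠BQC) = (QB² + QC² - BC²) / (2·QB·QC)
  ∠BQC = 53.78°

Step 6: From CB = 11, CQ = 13, BQ = 11, by the inverse law of cosines:
  cos(∠BCQ) = (CB² + CQ² - BQ²) / (2·CB·CQ)
  ∠BCQ = 53.78°

Step 7: From RQ = 18.37, QE = 4, and ∠RQE = 135°, by the law of cosines:
  RE² = RQ² + QE² - 2·RQ·QE·cos(135°) = 337.4 + 16 + 103.9 = 457.3
  RE ≈ 21.39

Step 8: From BD = 16.28, DT = 10, and ∠BDT = 30°, by the law of cosines:
  BT² = BD² + DT² - 2·BD·DT·cos(30°) = 265 + 100 - 282 = 83.04
  BT ≈ 9.11

Step 9: From RB = 8, RQ = 18.37, BQ = 11, by the inverse law of cosines:
  cos(∠BRQ) = (RB² + RQ² - BQ²) / (2·RB·RQ)
  ∠BRQ = 17.42°

Step 10: From BC = 11, BD = 16.28, CD = 12, by the inverse law of cosines:
  cos(∠CBD) = (BC² + BD² - CD²) / (2·BC·BD)
  ∠CBD = 47.49°

Step 11: From QB = 11, QR = 18.37, BR = 8, by the inverse law of cosines:
  cos(∠BQR) = (QB² + QR² - BR²) / (2·QB·QR)
  ∠BQR = 12.58°

Step 12: From QC = 13, QS = 9.27, CS = 8, by the inverse law of cosines:
  cos(∠CQS) = (QC² + QS² - CS²) / (2·QC·QS)
  ∠CQS = 37.61°

Step 13: From DB = 16.28, DC = 12, BC = 11, by the inverse law of cosines:
  cos(∠BDC) = (DB² + DC² - BC²) / (2·DB·DC)
  ∠BDC = 42.51°

Step 14: From SC = 8, SQ = 9.27, CQ = 13, by the inverse law of cosines:
  cos(∠CSQ) = (SC² + SQ² - CQ²) / (2·SC·SQ)
  ∠CSQ = 97.39°

Step 15: From RE = 21.39, RQ = 18.37, EQ = 4, by the inverse law of cosines:
  cos(∠ERQ) = (RE² + RQ² - EQ²) / (2·RE·RQ)
  ∠ERQ = 7.6°

Step 16: From BD = 16.28, BT = 9.11, DT = 10, by the inverse law of cosines:
  cos(∠DBT) = (BD² + BT² - DT²) / (2·BD·BT)
  ∠DBT = 33.28°

Step 17: From EQ = 4, ER = 21.39, QR = 18.37, by the inverse law of cosines:
  cos(∠QER) = (EQ² + ER² - QR²) / (2·EQ·ER)
  ∠QER = 37.4°

Step 18: From TB = 9.11, TD = 10, BD = 16.28, by the inverse law of cosines:
  cos(∠BTD) = (TB² + TD² - BD²) / (2·TB·TD)
  ∠BTD = 116.72°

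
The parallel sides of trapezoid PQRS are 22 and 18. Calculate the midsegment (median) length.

The midsegment (median) of a trapezoid connects the midpoints of the non-parallel sides.
Its length is the average of the two bases: (22 + 18) / 2 = 20.

20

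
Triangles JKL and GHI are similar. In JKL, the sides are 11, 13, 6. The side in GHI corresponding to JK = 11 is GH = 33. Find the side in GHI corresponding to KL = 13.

Similar triangles have proportional sides. Setting up the proportion:
GH / JK = HI / KL
33 / 11 = HI / 13
HI = 13 * 33 / 11 = 39.

39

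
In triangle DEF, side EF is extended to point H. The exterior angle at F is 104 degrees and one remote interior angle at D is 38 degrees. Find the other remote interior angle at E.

The exterior angle theorem states that an exterior angle equals the sum of the two non-adjacent interior angles.
So 104 = 38 + angle E, which gives angle E = 104 - 38 = 66 degrees.

66 degrees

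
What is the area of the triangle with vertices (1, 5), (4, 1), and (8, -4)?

The Shoelace formula computes the area from vertex coordinates by summing cross products.
For vertices (1,5), (4,1), (8,-4):
Signed sum = 1*1 - 4*5 + 4*-4 - 8*1 + 8*5 - 1*-4
= -19 + -24 + 44 = 1
Area = (1/2)|1| = 1/2.

1/2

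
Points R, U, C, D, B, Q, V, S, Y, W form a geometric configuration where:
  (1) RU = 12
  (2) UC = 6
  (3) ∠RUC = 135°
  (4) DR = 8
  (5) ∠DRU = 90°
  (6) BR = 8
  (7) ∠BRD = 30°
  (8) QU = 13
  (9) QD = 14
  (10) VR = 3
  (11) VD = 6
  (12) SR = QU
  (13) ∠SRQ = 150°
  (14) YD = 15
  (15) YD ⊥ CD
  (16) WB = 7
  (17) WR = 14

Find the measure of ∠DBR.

Step 1: By the law of cosines on triangle BRD: BD² = 8² + 8² − 2·8·8·cos(30°) = 17.15, so BD ≈ 4.14.
Step 2: By the inverse law of cosines on triangle DBR: cos(∠DBR) = (4.14² + 8² − 8²) / (2·4.14·8) = 17.15/66.26 = 0.2588, so ∠DBR = 75°.

Therefore, the measure of angle ∠DBR = 75°.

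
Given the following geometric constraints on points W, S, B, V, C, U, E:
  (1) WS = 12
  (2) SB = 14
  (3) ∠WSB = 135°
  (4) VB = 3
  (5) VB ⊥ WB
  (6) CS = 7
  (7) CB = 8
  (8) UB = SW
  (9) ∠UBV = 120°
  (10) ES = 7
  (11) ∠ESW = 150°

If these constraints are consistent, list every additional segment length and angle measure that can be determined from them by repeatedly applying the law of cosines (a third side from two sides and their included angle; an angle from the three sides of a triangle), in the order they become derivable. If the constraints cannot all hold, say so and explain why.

The constraints are consistent. Derivable facts, in order:
After 1 step:
- VU = 3·√21
- WB ≈ 24.03
- WE ≈ 18.4
- ∠BCS = 137.82°
- ∠BSC = 22.56°
- ∠CBS = 19.62°
After 2 steps:
- WV ≈ 24.22
- ∠BUV = 10.89°
- ∠BVU = 49.11°
- ∠BWS = 24.32°
- ∠EWS = 10.97°
- ∠SBW = 20.68°
- ∠SEW = 19.03°
After 3 steps:
- ∠BVW = 82.88°
- ∠BWV = 7.12°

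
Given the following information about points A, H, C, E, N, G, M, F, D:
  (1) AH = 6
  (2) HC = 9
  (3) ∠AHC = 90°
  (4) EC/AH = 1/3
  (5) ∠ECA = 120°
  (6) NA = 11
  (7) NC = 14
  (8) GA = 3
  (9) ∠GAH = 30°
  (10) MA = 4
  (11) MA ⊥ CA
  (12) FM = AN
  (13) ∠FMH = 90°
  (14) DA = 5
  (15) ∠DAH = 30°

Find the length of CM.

Step 1: By the law of cosines on triangle CHA: CA² = 9² + 6² − 2·9·6·cos(90°) = 117, so CA = 3·√13.
Step 2: By the law of cosines on triangle CAM: CM² = (3·√13)² + 4² − 2·3·√13·4·cos(90°) = 133, so CM = √133.

Therefore, the length of CM = √133.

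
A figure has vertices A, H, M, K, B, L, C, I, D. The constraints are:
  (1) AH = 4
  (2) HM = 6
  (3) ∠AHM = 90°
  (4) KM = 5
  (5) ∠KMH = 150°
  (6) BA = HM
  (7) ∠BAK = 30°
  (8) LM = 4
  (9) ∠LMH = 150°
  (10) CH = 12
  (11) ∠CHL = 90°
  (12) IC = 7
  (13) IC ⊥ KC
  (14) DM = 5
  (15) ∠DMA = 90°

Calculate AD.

Step 1: By the law of cosines on triangle AHM: AM² = 4² + 6² − 2·4·6·cos(90°) = 52, so AM = 2·√13.
Step 2: By the law of cosines on triangle AMD: AD² = (2·√13)² + 5² − 2·2·√13·5·cos(90°) = 77, so AD = √77.

Therefore, the length of AD = √77.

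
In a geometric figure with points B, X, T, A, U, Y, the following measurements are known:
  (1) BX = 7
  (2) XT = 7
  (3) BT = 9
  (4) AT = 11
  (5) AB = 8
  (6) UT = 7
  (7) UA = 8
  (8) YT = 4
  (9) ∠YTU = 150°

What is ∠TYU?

Step 1: By the law of cosines on triangle YTU: YU² = 4² + 7² − 2·4·7·cos(150°) = 113.5, so YU ≈ 10.65.
Step 2: By the inverse law of cosines on triangle TYU: cos(∠TYU) = (4² + 10.65² − 7²) / (2·4·10.65) = 80.5/85.23 = 0.9445, so ∠TYU = 19.18°.

Therefore, the measure of angle ∠TYU = 19.18°.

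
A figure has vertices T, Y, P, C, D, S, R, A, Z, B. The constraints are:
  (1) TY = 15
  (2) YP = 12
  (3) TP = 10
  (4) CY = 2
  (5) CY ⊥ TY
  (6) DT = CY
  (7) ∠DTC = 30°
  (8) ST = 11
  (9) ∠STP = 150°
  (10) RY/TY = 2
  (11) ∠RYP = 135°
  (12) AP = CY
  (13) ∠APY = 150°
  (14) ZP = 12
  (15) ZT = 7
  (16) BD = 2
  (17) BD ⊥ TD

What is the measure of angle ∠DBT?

From the given relations: DT = CY = 2.
Step 1: By the law of cosines on triangle BDT: BT² = 2² + 2² − 2·2·2·cos(90°) = 8, so BT = 2·√2.
Step 2: By the inverse law of cosines on triangle DBT: cos(∠DBT) = (2² + (2·√2)² − 2²) / (2·2·2·√2) = 8/11.31 = 0.7071, so ∠DBT = 45°.

Therefore, the measure of angle ∠DBT = 45°.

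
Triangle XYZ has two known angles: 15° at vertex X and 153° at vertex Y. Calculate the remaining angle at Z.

By the triangle angle sum property, the three interior angles of any triangle add up to 180°.
We know angle X = 15° and angle Y = 153°, so their sum is 168°.
Therefore angle Z = 180° - 168° = 12°.

12 degrees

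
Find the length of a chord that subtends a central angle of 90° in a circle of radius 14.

Drop a perpendicular from the center to the chord, bisecting both the chord and the central angle.
Each half-chord = r sin(θ/2) = 14 sin(45°).
The full chord = 2 × 14 × sin(45°) = 14*sqrt(2).

14*sqrt(2)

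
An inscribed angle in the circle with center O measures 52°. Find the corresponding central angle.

The inscribed angle theorem states that a central angle is always twice any inscribed angle that subtends the same arc.
Since the inscribed angle is 52°, the central angle = 2 × 52° = 104°.

104°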